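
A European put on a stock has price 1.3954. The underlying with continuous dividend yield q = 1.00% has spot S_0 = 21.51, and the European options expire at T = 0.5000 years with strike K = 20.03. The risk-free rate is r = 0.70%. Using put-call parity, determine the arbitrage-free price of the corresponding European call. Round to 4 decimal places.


Answer: Call price = 2.8381

Derivation:
Put-call parity: C - P = S_0 * exp(-qT) - K * exp(-rT).
S_0 * exp(-qT) = 21.5100 * 0.99501248 = 21.40271843
K * exp(-rT) = 20.0300 * 0.99650612 = 19.96001754
C = P + S*exp(-qT) - K*exp(-rT)
C = 1.3954 + 21.40271843 - 19.96001754 = 2.8381


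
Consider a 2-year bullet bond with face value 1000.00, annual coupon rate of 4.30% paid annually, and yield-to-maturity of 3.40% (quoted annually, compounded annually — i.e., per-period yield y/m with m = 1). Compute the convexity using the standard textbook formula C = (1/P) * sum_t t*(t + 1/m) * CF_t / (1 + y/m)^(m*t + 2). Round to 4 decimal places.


Answer: Convexity = 5.4589

Derivation:
Coupon per period c = face * coupon_rate / m = 43.000000
Periods per year m = 1; per-period yield y/m = 0.034000
Number of cashflows N = 2
Cashflows (t years, CF_t, discount factor 1/(1+y/m)^(m*t), PV):
  t = 1.0000: CF_t = 43.000000, DF = 0.967118, PV = 41.586074
  t = 2.0000: CF_t = 1043.000000, DF = 0.935317, PV = 975.535843
Price P = sum_t PV_t = 1017.121917
Convexity numerator sum_t t*(t + 1/m) * CF_t / (1+y/m)^(m*t + 2):
  t = 1.0000: term = 77.792340
  t = 2.0000: term = 5474.612741
Convexity = (1/P) * sum = 5552.405081 / 1017.121917 = 5.458938


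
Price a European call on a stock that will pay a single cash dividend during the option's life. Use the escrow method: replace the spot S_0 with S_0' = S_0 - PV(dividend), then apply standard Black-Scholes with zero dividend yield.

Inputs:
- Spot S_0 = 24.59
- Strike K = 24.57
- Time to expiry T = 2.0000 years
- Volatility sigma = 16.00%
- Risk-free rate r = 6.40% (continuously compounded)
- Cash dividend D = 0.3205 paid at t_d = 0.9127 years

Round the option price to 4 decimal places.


Answer: Price = 3.6688

Derivation:
PV(D) = D * exp(-r * t_d) = 0.3205 * 0.94326049 = 0.30231499
S_0' = S_0 - PV(D) = 24.5900 - 0.30231499 = 24.28768501
d1 = (ln(S_0'/K) + (r + sigma^2/2)*T) / (sigma*sqrt(T)) = 0.62774839
d2 = d1 - sigma*sqrt(T) = 0.40147422
exp(-rT) = 0.87985338
N(d1) = 0.73491561; N(d2) = 0.65596449
C = S_0' * N(d1) - K * exp(-rT) * N(d2) = 24.28768501 * 0.73491561 - 24.5700 * 0.87985338 * 0.65596449 = 3.6688


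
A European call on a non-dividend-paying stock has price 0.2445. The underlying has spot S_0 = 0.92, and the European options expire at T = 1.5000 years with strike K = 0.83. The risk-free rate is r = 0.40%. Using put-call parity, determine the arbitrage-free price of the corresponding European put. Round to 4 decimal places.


Put-call parity: C - P = S_0 * exp(-qT) - K * exp(-rT).
S_0 * exp(-qT) = 0.9200 * 1.00000000 = 0.92000000
K * exp(-rT) = 0.8300 * 0.99401796 = 0.82503491
P = C - S*exp(-qT) + K*exp(-rT)
P = 0.2445 - 0.92000000 + 0.82503491 = 0.1495

Answer: Put price = 0.1495


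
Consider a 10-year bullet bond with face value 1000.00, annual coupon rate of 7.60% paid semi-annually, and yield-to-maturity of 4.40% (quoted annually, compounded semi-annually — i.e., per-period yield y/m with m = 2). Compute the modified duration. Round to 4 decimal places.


Coupon per period c = face * coupon_rate / m = 38.000000
Periods per year m = 2; per-period yield y/m = 0.022000
Number of cashflows N = 20
Cashflows (t years, CF_t, discount factor 1/(1+y/m)^(m*t), PV):
  t = 0.5000: CF_t = 38.000000, DF = 0.978474, PV = 37.181996
  t = 1.0000: CF_t = 38.000000, DF = 0.957411, PV = 36.381601
  t = 1.5000: CF_t = 38.000000, DF = 0.936801, PV = 35.598435
  t = 2.0000: CF_t = 38.000000, DF = 0.916635, PV = 34.832128
  t = 2.5000: CF_t = 38.000000, DF = 0.896903, PV = 34.082317
  t = 3.0000: CF_t = 38.000000, DF = 0.877596, PV = 33.348647
  t = 3.5000: CF_t = 38.000000, DF = 0.858704, PV = 32.630770
  t = 4.0000: CF_t = 38.000000, DF = 0.840220, PV = 31.928347
  t = 4.5000: CF_t = 38.000000, DF = 0.822133, PV = 31.241044
  t = 5.0000: CF_t = 38.000000, DF = 0.804435, PV = 30.568536
  t = 5.5000: CF_t = 38.000000, DF = 0.787119, PV = 29.910505
  t = 6.0000: CF_t = 38.000000, DF = 0.770175, PV = 29.266639
  t = 6.5000: CF_t = 38.000000, DF = 0.753596, PV = 28.636633
  t = 7.0000: CF_t = 38.000000, DF = 0.737373, PV = 28.020189
  t = 7.5000: CF_t = 38.000000, DF = 0.721500, PV = 27.417014
  t = 8.0000: CF_t = 38.000000, DF = 0.705969, PV = 26.826824
  t = 8.5000: CF_t = 38.000000, DF = 0.690772, PV = 26.249339
  t = 9.0000: CF_t = 38.000000, DF = 0.675902, PV = 25.684285
  t = 9.5000: CF_t = 38.000000, DF = 0.661352, PV = 25.131394
  t = 10.0000: CF_t = 1038.000000, DF = 0.647116, PV = 671.706325
Price P = sum_t PV_t = 1256.642967
First compute Macaulay numerator sum_t t * PV_t:
  t * PV_t at t = 0.5000: 18.590998
  t * PV_t at t = 1.0000: 36.381601
  t * PV_t at t = 1.5000: 53.397653
  t * PV_t at t = 2.0000: 69.664257
  t * PV_t at t = 2.5000: 85.205794
  t * PV_t at t = 3.0000: 100.045942
  t * PV_t at t = 3.5000: 114.207696
  t * PV_t at t = 4.0000: 127.713387
  t * PV_t at t = 4.5000: 140.584697
  t * PV_t at t = 5.0000: 152.842680
  t * PV_t at t = 5.5000: 164.507776
  t * PV_t at t = 6.0000: 175.599833
  t * PV_t at t = 6.5000: 186.138113
  t * PV_t at t = 7.0000: 196.141321
  t * PV_t at t = 7.5000: 205.627608
  t * PV_t at t = 8.0000: 214.614594
  t * PV_t at t = 8.5000: 223.119380
  t * PV_t at t = 9.0000: 231.158561
  t * PV_t at t = 9.5000: 238.748242
  t * PV_t at t = 10.0000: 6717.063246
Macaulay duration D = 9451.353376 / 1256.642967 = 7.521113
Modified duration = D / (1 + y/m) = 7.521113 / (1 + 0.022000) = 7.359210

Answer: Modified duration = 7.3592


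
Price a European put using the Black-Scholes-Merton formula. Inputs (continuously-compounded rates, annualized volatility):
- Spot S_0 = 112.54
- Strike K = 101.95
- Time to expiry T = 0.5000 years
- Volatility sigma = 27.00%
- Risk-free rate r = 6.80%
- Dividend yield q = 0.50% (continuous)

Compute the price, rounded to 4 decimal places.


d1 = (ln(S/K) + (r - q + 0.5*sigma^2) * T) / (sigma * sqrt(T)) = 0.77808573
d2 = d1 - sigma * sqrt(T) = 0.58716689
exp(-rT) = 0.96657150; exp(-qT) = 0.99750312
P = K * exp(-rT) * N(-d2) - S_0 * exp(-qT) * N(-d1)
N(-d1) = 0.21825924; N(-d2) = 0.27854581
P = 101.9500 * 0.96657150 * 0.27854581 - 112.5400 * 0.99750312 * 0.21825924 = 2.9469

Answer: Price = 2.9469


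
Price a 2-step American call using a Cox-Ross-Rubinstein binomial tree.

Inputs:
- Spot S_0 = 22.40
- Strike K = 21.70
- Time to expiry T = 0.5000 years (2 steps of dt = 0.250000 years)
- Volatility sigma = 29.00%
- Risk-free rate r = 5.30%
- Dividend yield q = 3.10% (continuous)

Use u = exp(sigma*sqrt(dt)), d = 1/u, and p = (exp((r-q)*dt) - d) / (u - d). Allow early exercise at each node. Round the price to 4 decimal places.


Answer: Price = V(0,0) = 2.2097

Derivation:
dt = T/N = 0.250000
u = exp(sigma*sqrt(dt)) = 1.156040; d = 1/u = 0.865022
p = (exp((r-q)*dt) - d) / (u - d) = 0.482765
Discount per step: exp(-r*dt) = 0.986837
Stock lattice S(k, i) with i counting down-moves:
  k=0: S(0,0) = 22.4000
  k=1: S(1,0) = 25.8953; S(1,1) = 19.3765
  k=2: S(2,0) = 29.9360; S(2,1) = 22.4000; S(2,2) = 16.7611
Terminal payoffs V(N, i) = max(S_T - K, 0):
  V(2,0) = 8.235976; V(2,1) = 0.700000; V(2,2) = 0.000000
Backward induction: V(k, i) = exp(-r*dt) * [p * V(k+1, i) + (1-p) * V(k+1, i+1)]; then take max(V_cont, immediate exercise) for American.
  V(1,0) = exp(-r*dt) * [p*8.235976 + (1-p)*0.700000] = 4.281002; exercise = 4.195286; V(1,0) = max -> 4.281002
  V(1,1) = exp(-r*dt) * [p*0.700000 + (1-p)*0.000000] = 0.333487; exercise = 0.000000; V(1,1) = max -> 0.333487
  V(0,0) = exp(-r*dt) * [p*4.281002 + (1-p)*0.333487] = 2.209734; exercise = 0.700000; V(0,0) = max -> 2.209734


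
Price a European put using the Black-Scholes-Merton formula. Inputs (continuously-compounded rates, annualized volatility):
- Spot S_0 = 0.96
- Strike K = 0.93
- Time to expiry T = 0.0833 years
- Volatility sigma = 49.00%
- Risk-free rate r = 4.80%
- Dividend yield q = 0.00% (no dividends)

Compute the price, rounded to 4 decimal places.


Answer: Price = 0.0380

Derivation:
d1 = (ln(S/K) + (r - q + 0.5*sigma^2) * T) / (sigma * sqrt(T)) = 0.32347933
d2 = d1 - sigma * sqrt(T) = 0.18205681
exp(-rT) = 0.99600958; exp(-qT) = 1.00000000
P = K * exp(-rT) * N(-d2) - S_0 * exp(-qT) * N(-d1)
N(-d1) = 0.37316613; N(-d2) = 0.42776907
P = 0.9300 * 0.99600958 * 0.42776907 - 0.9600 * 1.00000000 * 0.37316613 = 0.0380


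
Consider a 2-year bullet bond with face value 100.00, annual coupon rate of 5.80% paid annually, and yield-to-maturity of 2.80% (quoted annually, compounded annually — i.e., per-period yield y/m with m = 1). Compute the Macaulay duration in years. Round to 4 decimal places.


Coupon per period c = face * coupon_rate / m = 5.800000
Periods per year m = 1; per-period yield y/m = 0.028000
Number of cashflows N = 2
Cashflows (t years, CF_t, discount factor 1/(1+y/m)^(m*t), PV):
  t = 1.0000: CF_t = 5.800000, DF = 0.972763, PV = 5.642023
  t = 2.0000: CF_t = 105.800000, DF = 0.946267, PV = 100.115066
Price P = sum_t PV_t = 105.757089
Macaulay numerator sum_t t * PV_t:
  t * PV_t at t = 1.0000: 5.642023
  t * PV_t at t = 2.0000: 200.230132
Macaulay duration D = (sum_t t * PV_t) / P = 205.872156 / 105.757089 = 1.946651

Answer: Macaulay duration = 1.9467 years


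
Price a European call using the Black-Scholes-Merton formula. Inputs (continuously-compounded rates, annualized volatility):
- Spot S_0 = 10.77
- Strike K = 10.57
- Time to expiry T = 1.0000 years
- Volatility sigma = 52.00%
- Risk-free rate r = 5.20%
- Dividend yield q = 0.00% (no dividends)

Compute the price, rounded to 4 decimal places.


d1 = (ln(S/K) + (r - q + 0.5*sigma^2) * T) / (sigma * sqrt(T)) = 0.39604748
d2 = d1 - sigma * sqrt(T) = -0.12395252
exp(-rT) = 0.94932887; exp(-qT) = 1.00000000
C = S_0 * exp(-qT) * N(d1) - K * exp(-rT) * N(d2)
N(d1) = 0.65396500; N(d2) = 0.45067644
C = 10.7700 * 1.00000000 * 0.65396500 - 10.5700 * 0.94932887 * 0.45067644 = 2.5209

Answer: Price = 2.5209


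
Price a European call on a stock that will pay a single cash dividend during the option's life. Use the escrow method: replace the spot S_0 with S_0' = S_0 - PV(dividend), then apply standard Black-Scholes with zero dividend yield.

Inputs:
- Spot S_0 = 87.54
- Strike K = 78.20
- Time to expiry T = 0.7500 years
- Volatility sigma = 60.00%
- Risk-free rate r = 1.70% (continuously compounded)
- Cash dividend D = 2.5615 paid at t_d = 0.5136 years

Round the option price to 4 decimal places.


Answer: Price = 20.7985

Derivation:
PV(D) = D * exp(-r * t_d) = 2.5615 * 0.99130681 = 2.53923238
S_0' = S_0 - PV(D) = 87.5400 - 2.53923238 = 85.00076762
d1 = (ln(S_0'/K) + (r + sigma^2/2)*T) / (sigma*sqrt(T)) = 0.44483037
d2 = d1 - sigma*sqrt(T) = -0.07478487
exp(-rT) = 0.98733094
N(d1) = 0.67177883; N(d2) = 0.47019294
C = S_0' * N(d1) - K * exp(-rT) * N(d2) = 85.00076762 * 0.67177883 - 78.2000 * 0.98733094 * 0.47019294 = 20.7985


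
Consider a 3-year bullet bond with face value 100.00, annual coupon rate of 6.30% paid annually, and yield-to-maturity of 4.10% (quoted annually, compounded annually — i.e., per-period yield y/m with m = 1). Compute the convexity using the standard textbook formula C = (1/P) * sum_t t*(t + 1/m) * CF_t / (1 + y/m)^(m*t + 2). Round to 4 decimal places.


Coupon per period c = face * coupon_rate / m = 6.300000
Periods per year m = 1; per-period yield y/m = 0.041000
Number of cashflows N = 3
Cashflows (t years, CF_t, discount factor 1/(1+y/m)^(m*t), PV):
  t = 1.0000: CF_t = 6.300000, DF = 0.960615, PV = 6.051873
  t = 2.0000: CF_t = 6.300000, DF = 0.922781, PV = 5.813519
  t = 3.0000: CF_t = 106.300000, DF = 0.886437, PV = 94.228239
Price P = sum_t PV_t = 106.093631
Convexity numerator sum_t t*(t + 1/m) * CF_t / (1+y/m)^(m*t + 2):
  t = 1.0000: term = 11.169105
  t = 2.0000: term = 32.187621
  t = 3.0000: term = 1043.424099
Convexity = (1/P) * sum = 1086.780825 / 106.093631 = 10.243601

Answer: Convexity = 10.2436


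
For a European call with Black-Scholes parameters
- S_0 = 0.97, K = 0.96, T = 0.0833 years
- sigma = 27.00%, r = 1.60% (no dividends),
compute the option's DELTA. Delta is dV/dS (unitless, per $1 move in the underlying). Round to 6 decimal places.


Answer: Delta = 0.574972

Derivation:
d1 = 0.1890478197; d2 = 0.1111211234
phi(d1) = 0.3918766832; exp(-qT) = 1.0000000000; exp(-rT) = 0.9986680878
N(d1) = 0.5749723311
Delta = exp(-qT) * N(d1) = 1.0000000000 * 0.5749723311 = 0.574972


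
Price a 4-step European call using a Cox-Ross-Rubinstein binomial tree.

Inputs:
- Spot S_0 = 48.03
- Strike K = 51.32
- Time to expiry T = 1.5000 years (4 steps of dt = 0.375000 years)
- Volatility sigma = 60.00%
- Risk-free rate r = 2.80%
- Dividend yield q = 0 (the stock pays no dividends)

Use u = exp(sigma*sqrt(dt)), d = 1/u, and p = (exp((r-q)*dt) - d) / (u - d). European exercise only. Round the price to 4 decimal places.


dt = T/N = 0.375000
u = exp(sigma*sqrt(dt)) = 1.444009; d = 1/u = 0.692516
p = (exp((r-q)*dt) - d) / (u - d) = 0.423210
Discount per step: exp(-r*dt) = 0.989555
Stock lattice S(k, i) with i counting down-moves:
  k=0: S(0,0) = 48.0300
  k=1: S(1,0) = 69.3558; S(1,1) = 33.2616
  k=2: S(2,0) = 100.1504; S(2,1) = 48.0300; S(2,2) = 23.0342
  k=3: S(3,0) = 144.6181; S(3,1) = 69.3558; S(3,2) = 33.2616; S(3,3) = 15.9515
  k=4: S(4,0) = 208.8298; S(4,1) = 100.1504; S(4,2) = 48.0300; S(4,3) = 23.0342; S(4,4) = 11.0467
Terminal payoffs V(N, i) = max(S_T - K, 0):
  V(4,0) = 157.509820; V(4,1) = 48.830368; V(4,2) = 0.000000; V(4,3) = 0.000000; V(4,4) = 0.000000
Backward induction: V(k, i) = exp(-r*dt) * [p * V(k+1, i) + (1-p) * V(k+1, i+1)].
  V(3,0) = exp(-r*dt) * [p*157.509820 + (1-p)*48.830368] = 93.834101
  V(3,1) = exp(-r*dt) * [p*48.830368 + (1-p)*0.000000] = 20.449626
  V(3,2) = exp(-r*dt) * [p*0.000000 + (1-p)*0.000000] = 0.000000
  V(3,3) = exp(-r*dt) * [p*0.000000 + (1-p)*0.000000] = 0.000000
  V(2,0) = exp(-r*dt) * [p*93.834101 + (1-p)*20.449626] = 50.968646
  V(2,1) = exp(-r*dt) * [p*20.449626 + (1-p)*0.000000] = 8.564080
  V(2,2) = exp(-r*dt) * [p*0.000000 + (1-p)*0.000000] = 0.000000
  V(1,0) = exp(-r*dt) * [p*50.968646 + (1-p)*8.564080] = 26.233198
  V(1,1) = exp(-r*dt) * [p*8.564080 + (1-p)*0.000000] = 3.586543
  V(0,0) = exp(-r*dt) * [p*26.233198 + (1-p)*3.586543] = 13.033254

Answer: Price = V(0,0) = 13.0333


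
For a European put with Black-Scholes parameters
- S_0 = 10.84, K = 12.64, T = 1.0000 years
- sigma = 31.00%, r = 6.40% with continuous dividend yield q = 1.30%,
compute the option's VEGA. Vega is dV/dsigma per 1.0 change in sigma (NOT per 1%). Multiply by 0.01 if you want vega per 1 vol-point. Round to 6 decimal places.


d1 = -0.1760432023; d2 = -0.4860432023
phi(d1) = 0.3928080779; exp(-qT) = 0.9870841350; exp(-rT) = 0.9380049995
Vega = S * exp(-qT) * phi(d1) * sqrt(T) = 10.8400 * 0.9870841350 * 0.3928080779 * 1.0000000000 = 4.203043

Answer: Vega = 4.203043


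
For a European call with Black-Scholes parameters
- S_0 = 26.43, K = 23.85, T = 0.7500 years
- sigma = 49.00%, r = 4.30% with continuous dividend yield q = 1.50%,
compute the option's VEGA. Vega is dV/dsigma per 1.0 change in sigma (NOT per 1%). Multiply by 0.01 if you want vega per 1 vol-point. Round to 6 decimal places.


Answer: Vega = 7.953447

Derivation:
d1 = 0.5037157494; d2 = 0.0793633015
phi(d1) = 0.3514094148; exp(-qT) = 0.9888130446; exp(-rT) = 0.9682644857
Vega = S * exp(-qT) * phi(d1) * sqrt(T) = 26.4300 * 0.9888130446 * 0.3514094148 * 0.8660254038 = 7.953447


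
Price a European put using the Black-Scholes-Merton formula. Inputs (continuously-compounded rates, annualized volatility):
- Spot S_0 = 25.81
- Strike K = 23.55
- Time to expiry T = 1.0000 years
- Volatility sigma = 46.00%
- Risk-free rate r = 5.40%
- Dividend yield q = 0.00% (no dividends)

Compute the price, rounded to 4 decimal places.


d1 = (ln(S/K) + (r - q + 0.5*sigma^2) * T) / (sigma * sqrt(T)) = 0.54660042
d2 = d1 - sigma * sqrt(T) = 0.08660042
exp(-rT) = 0.94743211; exp(-qT) = 1.00000000
P = K * exp(-rT) * N(-d2) - S_0 * exp(-qT) * N(-d1)
N(-d1) = 0.29232664; N(-d2) = 0.46549457
P = 23.5500 * 0.94743211 * 0.46549457 - 25.8100 * 1.00000000 * 0.29232664 = 2.8412

Answer: Price = 2.8412


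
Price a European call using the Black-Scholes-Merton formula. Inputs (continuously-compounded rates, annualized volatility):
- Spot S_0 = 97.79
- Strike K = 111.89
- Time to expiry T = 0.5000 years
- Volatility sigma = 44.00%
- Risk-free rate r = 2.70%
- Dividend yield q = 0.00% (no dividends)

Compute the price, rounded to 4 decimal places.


d1 = (ln(S/K) + (r - q + 0.5*sigma^2) * T) / (sigma * sqrt(T)) = -0.23396853
d2 = d1 - sigma * sqrt(T) = -0.54509552
exp(-rT) = 0.98659072; exp(-qT) = 1.00000000
C = S_0 * exp(-qT) * N(d1) - K * exp(-rT) * N(d2)
N(d1) = 0.40750470; N(d2) = 0.29284391
C = 97.7900 * 1.00000000 * 0.40750470 - 111.8900 * 0.98659072 * 0.29284391 = 7.5230

Answer: Price = 7.5230


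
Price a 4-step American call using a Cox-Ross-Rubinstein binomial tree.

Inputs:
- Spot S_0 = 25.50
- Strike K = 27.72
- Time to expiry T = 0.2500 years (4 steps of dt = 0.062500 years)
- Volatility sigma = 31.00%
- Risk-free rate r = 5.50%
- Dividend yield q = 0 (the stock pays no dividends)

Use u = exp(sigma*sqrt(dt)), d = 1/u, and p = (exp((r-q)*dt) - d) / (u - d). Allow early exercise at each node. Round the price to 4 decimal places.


Answer: Price = V(0,0) = 0.9569

Derivation:
dt = T/N = 0.062500
u = exp(sigma*sqrt(dt)) = 1.080582; d = 1/u = 0.925427
p = (exp((r-q)*dt) - d) / (u - d) = 0.502828
Discount per step: exp(-r*dt) = 0.996568
Stock lattice S(k, i) with i counting down-moves:
  k=0: S(0,0) = 25.5000
  k=1: S(1,0) = 27.5548; S(1,1) = 23.5984
  k=2: S(2,0) = 29.7753; S(2,1) = 25.5000; S(2,2) = 21.8386
  k=3: S(3,0) = 32.1746; S(3,1) = 27.5548; S(3,2) = 23.5984; S(3,3) = 20.2100
  k=4: S(4,0) = 34.7673; S(4,1) = 29.7753; S(4,2) = 25.5000; S(4,3) = 21.8386; S(4,4) = 18.7029
Terminal payoffs V(N, i) = max(S_T - K, 0):
  V(4,0) = 7.047340; V(4,1) = 2.055278; V(4,2) = 0.000000; V(4,3) = 0.000000; V(4,4) = 0.000000
Backward induction: V(k, i) = exp(-r*dt) * [p * V(k+1, i) + (1-p) * V(k+1, i+1)]; then take max(V_cont, immediate exercise) for American.
  V(3,0) = exp(-r*dt) * [p*7.047340 + (1-p)*2.055278] = 4.549760; exercise = 4.454636; V(3,0) = max -> 4.549760
  V(3,1) = exp(-r*dt) * [p*2.055278 + (1-p)*0.000000] = 1.029905; exercise = 0.000000; V(3,1) = max -> 1.029905
  V(3,2) = exp(-r*dt) * [p*0.000000 + (1-p)*0.000000] = 0.000000; exercise = 0.000000; V(3,2) = max -> 0.000000
  V(3,3) = exp(-r*dt) * [p*0.000000 + (1-p)*0.000000] = 0.000000; exercise = 0.000000; V(3,3) = max -> 0.000000
  V(2,0) = exp(-r*dt) * [p*4.549760 + (1-p)*1.029905] = 2.790179; exercise = 2.055278; V(2,0) = max -> 2.790179
  V(2,1) = exp(-r*dt) * [p*1.029905 + (1-p)*0.000000] = 0.516088; exercise = 0.000000; V(2,1) = max -> 0.516088
  V(2,2) = exp(-r*dt) * [p*0.000000 + (1-p)*0.000000] = 0.000000; exercise = 0.000000; V(2,2) = max -> 0.000000
  V(1,0) = exp(-r*dt) * [p*2.790179 + (1-p)*0.516088] = 1.653870; exercise = 0.000000; V(1,0) = max -> 1.653870
  V(1,1) = exp(-r*dt) * [p*0.516088 + (1-p)*0.000000] = 0.258613; exercise = 0.000000; V(1,1) = max -> 0.258613
  V(0,0) = exp(-r*dt) * [p*1.653870 + (1-p)*0.258613] = 0.956892; exercise = 0.000000; V(0,0) = max -> 0.956892


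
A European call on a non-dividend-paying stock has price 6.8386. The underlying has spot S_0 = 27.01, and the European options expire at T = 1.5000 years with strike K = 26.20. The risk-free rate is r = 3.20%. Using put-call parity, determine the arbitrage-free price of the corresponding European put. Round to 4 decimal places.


Put-call parity: C - P = S_0 * exp(-qT) - K * exp(-rT).
S_0 * exp(-qT) = 27.0100 * 1.00000000 = 27.01000000
K * exp(-rT) = 26.2000 * 0.95313379 = 24.97210522
P = C - S*exp(-qT) + K*exp(-rT)
P = 6.8386 - 27.01000000 + 24.97210522 = 4.8007

Answer: Put price = 4.8007


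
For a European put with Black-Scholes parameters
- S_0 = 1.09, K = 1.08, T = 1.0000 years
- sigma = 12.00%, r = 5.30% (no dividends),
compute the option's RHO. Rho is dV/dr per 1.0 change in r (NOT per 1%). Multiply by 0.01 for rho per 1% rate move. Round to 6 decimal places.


Answer: Rho = -0.331147

Derivation:
d1 = 0.5784721259; d2 = 0.4584721259
phi(d1) = 0.3374784801; exp(-qT) = 1.0000000000; exp(-rT) = 0.9483800125
N(-d2) = 0.3233066420
Rho = -K*T*exp(-rT)*N(-d2) = -1.0800 * 1.0000 * 0.9483800125 * 0.3233066420 = -0.331147


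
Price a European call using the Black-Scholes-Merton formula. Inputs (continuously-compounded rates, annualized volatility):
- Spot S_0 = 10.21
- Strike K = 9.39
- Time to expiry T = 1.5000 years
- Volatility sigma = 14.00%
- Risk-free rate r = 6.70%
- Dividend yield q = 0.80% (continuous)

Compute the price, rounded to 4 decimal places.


d1 = (ln(S/K) + (r - q + 0.5*sigma^2) * T) / (sigma * sqrt(T)) = 1.09015322
d2 = d1 - sigma * sqrt(T) = 0.91868894
exp(-rT) = 0.90438511; exp(-qT) = 0.98807171
C = S_0 * exp(-qT) * N(d1) - K * exp(-rT) * N(d2)
N(d1) = 0.86217717; N(d2) = 0.82087085
C = 10.2100 * 0.98807171 * 0.86217717 - 9.3900 * 0.90438511 * 0.82087085 = 1.7268

Answer: Price = 1.7268


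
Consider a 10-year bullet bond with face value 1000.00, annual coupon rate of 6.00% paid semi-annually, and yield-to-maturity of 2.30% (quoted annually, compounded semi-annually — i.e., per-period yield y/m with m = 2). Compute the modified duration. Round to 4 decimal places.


Answer: Modified duration = 7.9264

Derivation:
Coupon per period c = face * coupon_rate / m = 30.000000
Periods per year m = 2; per-period yield y/m = 0.011500
Number of cashflows N = 20
Cashflows (t years, CF_t, discount factor 1/(1+y/m)^(m*t), PV):
  t = 0.5000: CF_t = 30.000000, DF = 0.988631, PV = 29.658922
  t = 1.0000: CF_t = 30.000000, DF = 0.977391, PV = 29.321723
  t = 1.5000: CF_t = 30.000000, DF = 0.966279, PV = 28.988356
  t = 2.0000: CF_t = 30.000000, DF = 0.955293, PV = 28.658781
  t = 2.5000: CF_t = 30.000000, DF = 0.944432, PV = 28.332952
  t = 3.0000: CF_t = 30.000000, DF = 0.933694, PV = 28.010827
  t = 3.5000: CF_t = 30.000000, DF = 0.923079, PV = 27.692365
  t = 4.0000: CF_t = 30.000000, DF = 0.912584, PV = 27.377523
  t = 4.5000: CF_t = 30.000000, DF = 0.902209, PV = 27.066261
  t = 5.0000: CF_t = 30.000000, DF = 0.891951, PV = 26.758538
  t = 5.5000: CF_t = 30.000000, DF = 0.881810, PV = 26.454314
  t = 6.0000: CF_t = 30.000000, DF = 0.871785, PV = 26.153548
  t = 6.5000: CF_t = 30.000000, DF = 0.861873, PV = 25.856201
  t = 7.0000: CF_t = 30.000000, DF = 0.852075, PV = 25.562236
  t = 7.5000: CF_t = 30.000000, DF = 0.842387, PV = 25.271612
  t = 8.0000: CF_t = 30.000000, DF = 0.832810, PV = 24.984293
  t = 8.5000: CF_t = 30.000000, DF = 0.823341, PV = 24.700240
  t = 9.0000: CF_t = 30.000000, DF = 0.813981, PV = 24.419417
  t = 9.5000: CF_t = 30.000000, DF = 0.804726, PV = 24.141786
  t = 10.0000: CF_t = 1030.000000, DF = 0.795577, PV = 819.444383
Price P = sum_t PV_t = 1328.854278
First compute Macaulay numerator sum_t t * PV_t:
  t * PV_t at t = 0.5000: 14.829461
  t * PV_t at t = 1.0000: 29.321723
  t * PV_t at t = 1.5000: 43.482535
  t * PV_t at t = 2.0000: 57.317561
  t * PV_t at t = 2.5000: 70.832379
  t * PV_t at t = 3.0000: 84.032481
  t * PV_t at t = 3.5000: 96.923277
  t * PV_t at t = 4.0000: 109.510093
  t * PV_t at t = 4.5000: 121.798176
  t * PV_t at t = 5.0000: 133.792691
  t * PV_t at t = 5.5000: 145.498724
  t * PV_t at t = 6.0000: 156.921286
  t * PV_t at t = 6.5000: 168.065309
  t * PV_t at t = 7.0000: 178.935650
  t * PV_t at t = 7.5000: 189.537091
  t * PV_t at t = 8.0000: 199.874342
  t * PV_t at t = 8.5000: 209.952040
  t * PV_t at t = 9.0000: 219.774751
  t * PV_t at t = 9.5000: 229.346969
  t * PV_t at t = 10.0000: 8194.443829
Macaulay duration D = 10654.190369 / 1328.854278 = 8.017576
Modified duration = D / (1 + y/m) = 8.017576 / (1 + 0.011500) = 7.926422


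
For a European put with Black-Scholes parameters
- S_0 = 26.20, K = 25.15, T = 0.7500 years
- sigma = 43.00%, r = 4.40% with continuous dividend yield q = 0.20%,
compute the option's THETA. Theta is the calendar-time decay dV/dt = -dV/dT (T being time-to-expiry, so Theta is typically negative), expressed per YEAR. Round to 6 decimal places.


d1 = 0.3806188745; d2 = 0.0082279509
phi(d1) = 0.3710665334; exp(-qT) = 0.9985011244; exp(-rT) = 0.9675385596
Theta = -S*exp(-qT)*phi(d1)*sigma/(2*sqrt(T)) + r*K*exp(-rT)*N(-d2) - q*S*exp(-qT)*N(-d1)
N(-d1) = 0.3517430369; N(-d2) = 0.4967175596; sqrt(T) = 0.8660254038
Term 1 = -26.2000 * 0.9985011244 * 0.3710665334 * 0.4300 / (2 * 0.8660254038) = -2.4099579493
Term 2 = 0.0440 * 25.1500 * 0.9675385596 * 0.4967175596 = 0.5318246477
Term 3 = -0.0020 * 26.2000 * 0.9985011244 * 0.3517430369 = -0.0184037089
Theta = -2.4099579493 + (0.5318246477) + (-0.0184037089) = -1.896537

Answer: Theta = -1.896537


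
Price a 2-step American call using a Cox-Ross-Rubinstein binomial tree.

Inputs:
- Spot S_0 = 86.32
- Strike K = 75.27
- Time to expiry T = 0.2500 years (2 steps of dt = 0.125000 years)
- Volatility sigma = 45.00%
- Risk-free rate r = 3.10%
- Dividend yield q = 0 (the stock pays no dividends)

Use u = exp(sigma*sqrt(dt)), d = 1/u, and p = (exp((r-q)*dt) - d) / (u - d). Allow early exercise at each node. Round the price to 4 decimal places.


dt = T/N = 0.125000
u = exp(sigma*sqrt(dt)) = 1.172454; d = 1/u = 0.852912
p = (exp((r-q)*dt) - d) / (u - d) = 0.472459
Discount per step: exp(-r*dt) = 0.996132
Stock lattice S(k, i) with i counting down-moves:
  k=0: S(0,0) = 86.3200
  k=1: S(1,0) = 101.2062; S(1,1) = 73.6234
  k=2: S(2,0) = 118.6597; S(2,1) = 86.3200; S(2,2) = 62.7942
Terminal payoffs V(N, i) = max(S_T - K, 0):
  V(2,0) = 43.389657; V(2,1) = 11.050000; V(2,2) = 0.000000
Backward induction: V(k, i) = exp(-r*dt) * [p * V(k+1, i) + (1-p) * V(k+1, i+1)]; then take max(V_cont, immediate exercise) for American.
  V(1,0) = exp(-r*dt) * [p*43.389657 + (1-p)*11.050000] = 26.227340; exercise = 25.936233; V(1,0) = max -> 26.227340
  V(1,1) = exp(-r*dt) * [p*11.050000 + (1-p)*0.000000] = 5.200483; exercise = 0.000000; V(1,1) = max -> 5.200483
  V(0,0) = exp(-r*dt) * [p*26.227340 + (1-p)*5.200483] = 15.076281; exercise = 11.050000; V(0,0) = max -> 15.076281

Answer: Price = V(0,0) = 15.0763


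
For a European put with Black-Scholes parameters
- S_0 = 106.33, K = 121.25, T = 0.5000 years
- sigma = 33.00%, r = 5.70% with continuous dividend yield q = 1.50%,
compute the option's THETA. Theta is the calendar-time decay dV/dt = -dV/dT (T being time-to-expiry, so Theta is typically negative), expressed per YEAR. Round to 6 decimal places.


Answer: Theta = -5.381683

Derivation:
d1 = -0.3560478240; d2 = -0.5893930618
phi(d1) = 0.3744400535; exp(-qT) = 0.9925280548; exp(-rT) = 0.9719022941
Theta = -S*exp(-qT)*phi(d1)*sigma/(2*sqrt(T)) + r*K*exp(-rT)*N(-d2) - q*S*exp(-qT)*N(-d1)
N(-d1) = 0.6390976248; N(-d2) = 0.7222011851; sqrt(T) = 0.7071067812
Term 1 = -106.3300 * 0.9925280548 * 0.3744400535 * 0.3300 / (2 * 0.7071067812) = -9.2210387252
Term 2 = 0.0570 * 121.2500 * 0.9719022941 * 0.7222011851 = 4.8510684975
Term 3 = -0.0150 * 106.3300 * 0.9925280548 * 0.6390976248 = -1.0117123881
Theta = -9.2210387252 + (4.8510684975) + (-1.0117123881) = -5.381683


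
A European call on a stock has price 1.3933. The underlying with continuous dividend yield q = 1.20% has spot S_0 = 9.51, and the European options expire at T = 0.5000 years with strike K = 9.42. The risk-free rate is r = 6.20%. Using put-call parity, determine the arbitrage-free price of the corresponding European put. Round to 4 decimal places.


Answer: Put price = 1.0726

Derivation:
Put-call parity: C - P = S_0 * exp(-qT) - K * exp(-rT).
S_0 * exp(-qT) = 9.5100 * 0.99401796 = 9.45311084
K * exp(-rT) = 9.4200 * 0.96947557 = 9.13245990
P = C - S*exp(-qT) + K*exp(-rT)
P = 1.3933 - 9.45311084 + 9.13245990 = 1.0726


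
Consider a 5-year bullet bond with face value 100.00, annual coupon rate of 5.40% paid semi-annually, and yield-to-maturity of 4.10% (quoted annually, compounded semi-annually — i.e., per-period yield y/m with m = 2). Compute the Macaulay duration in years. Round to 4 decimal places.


Answer: Macaulay duration = 4.4666 years

Derivation:
Coupon per period c = face * coupon_rate / m = 2.700000
Periods per year m = 2; per-period yield y/m = 0.020500
Number of cashflows N = 10
Cashflows (t years, CF_t, discount factor 1/(1+y/m)^(m*t), PV):
  t = 0.5000: CF_t = 2.700000, DF = 0.979912, PV = 2.645762
  t = 1.0000: CF_t = 2.700000, DF = 0.960227, PV = 2.592613
  t = 1.5000: CF_t = 2.700000, DF = 0.940938, PV = 2.540532
  t = 2.0000: CF_t = 2.700000, DF = 0.922036, PV = 2.489498
  t = 2.5000: CF_t = 2.700000, DF = 0.903514, PV = 2.439488
  t = 3.0000: CF_t = 2.700000, DF = 0.885364, PV = 2.390483
  t = 3.5000: CF_t = 2.700000, DF = 0.867579, PV = 2.342463
  t = 4.0000: CF_t = 2.700000, DF = 0.850151, PV = 2.295407
  t = 4.5000: CF_t = 2.700000, DF = 0.833073, PV = 2.249296
  t = 5.0000: CF_t = 102.700000, DF = 0.816338, PV = 83.837893
Price P = sum_t PV_t = 105.823435
Macaulay numerator sum_t t * PV_t:
  t * PV_t at t = 0.5000: 1.322881
  t * PV_t at t = 1.0000: 2.592613
  t * PV_t at t = 1.5000: 3.810799
  t * PV_t at t = 2.0000: 4.978995
  t * PV_t at t = 2.5000: 6.098720
  t * PV_t at t = 3.0000: 7.171450
  t * PV_t at t = 3.5000: 8.198620
  t * PV_t at t = 4.0000: 9.181628
  t * PV_t at t = 4.5000: 10.121834
  t * PV_t at t = 5.0000: 419.189463
Macaulay duration D = (sum_t t * PV_t) / P = 472.667003 / 105.823435 = 4.466563


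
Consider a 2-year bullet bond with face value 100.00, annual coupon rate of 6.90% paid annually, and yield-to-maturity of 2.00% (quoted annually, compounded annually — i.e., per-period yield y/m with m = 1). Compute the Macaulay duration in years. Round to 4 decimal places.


Coupon per period c = face * coupon_rate / m = 6.900000
Periods per year m = 1; per-period yield y/m = 0.020000
Number of cashflows N = 2
Cashflows (t years, CF_t, discount factor 1/(1+y/m)^(m*t), PV):
  t = 1.0000: CF_t = 6.900000, DF = 0.980392, PV = 6.764706
  t = 2.0000: CF_t = 106.900000, DF = 0.961169, PV = 102.748943
Price P = sum_t PV_t = 109.513649
Macaulay numerator sum_t t * PV_t:
  t * PV_t at t = 1.0000: 6.764706
  t * PV_t at t = 2.0000: 205.497885
Macaulay duration D = (sum_t t * PV_t) / P = 212.262591 / 109.513649 = 1.938230

Answer: Macaulay duration = 1.9382 years


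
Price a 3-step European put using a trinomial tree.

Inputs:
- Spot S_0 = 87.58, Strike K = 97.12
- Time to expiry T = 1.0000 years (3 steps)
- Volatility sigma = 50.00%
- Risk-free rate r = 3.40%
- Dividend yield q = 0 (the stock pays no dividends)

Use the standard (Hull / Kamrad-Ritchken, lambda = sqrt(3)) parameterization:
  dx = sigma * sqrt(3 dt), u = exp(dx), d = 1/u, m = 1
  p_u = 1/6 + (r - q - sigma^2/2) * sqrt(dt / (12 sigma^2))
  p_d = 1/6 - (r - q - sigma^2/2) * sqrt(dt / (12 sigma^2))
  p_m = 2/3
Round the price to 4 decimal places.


dt = T/N = 0.333333; dx = sigma*sqrt(3*dt) = 0.500000
u = exp(dx) = 1.648721; d = 1/u = 0.606531
p_u = 0.136333, p_m = 0.666667, p_d = 0.197000
Discount per step: exp(-r*dt) = 0.988731
Stock lattice S(k, j) with j the centered position index:
  k=0: S(0,+0) = 87.5800
  k=1: S(1,-1) = 53.1200; S(1,+0) = 87.5800; S(1,+1) = 144.3950
  k=2: S(2,-2) = 32.2189; S(2,-1) = 53.1200; S(2,+0) = 87.5800; S(2,+1) = 144.3950; S(2,+2) = 238.0671
  k=3: S(3,-3) = 19.5417; S(3,-2) = 32.2189; S(3,-1) = 53.1200; S(3,+0) = 87.5800; S(3,+1) = 144.3950; S(3,+2) = 238.0671; S(3,+3) = 392.5063
Terminal payoffs V(N, j) = max(K - S_T, 0):
  V(3,-3) = 77.578261; V(3,-2) = 64.901119; V(3,-1) = 44.000045; V(3,+0) = 9.540000; V(3,+1) = 0.000000; V(3,+2) = 0.000000; V(3,+3) = 0.000000
Backward induction: V(k, j) = exp(-r*dt) * [p_u * V(k+1, j+1) + p_m * V(k+1, j) + p_d * V(k+1, j-1)]
  V(2,-2) = exp(-r*dt) * [p_u*44.000045 + p_m*64.901119 + p_d*77.578261] = 63.821577
  V(2,-1) = exp(-r*dt) * [p_u*9.540000 + p_m*44.000045 + p_d*64.901119] = 42.930194
  V(2,+0) = exp(-r*dt) * [p_u*0.000000 + p_m*9.540000 + p_d*44.000045] = 14.858653
  V(2,+1) = exp(-r*dt) * [p_u*0.000000 + p_m*0.000000 + p_d*9.540000] = 1.858201
  V(2,+2) = exp(-r*dt) * [p_u*0.000000 + p_m*0.000000 + p_d*0.000000] = 0.000000
  V(1,-1) = exp(-r*dt) * [p_u*14.858653 + p_m*42.930194 + p_d*63.821577] = 42.731663
  V(1,+0) = exp(-r*dt) * [p_u*1.858201 + p_m*14.858653 + p_d*42.930194] = 18.406557
  V(1,+1) = exp(-r*dt) * [p_u*0.000000 + p_m*1.858201 + p_d*14.858653] = 4.119007
  V(0,+0) = exp(-r*dt) * [p_u*4.119007 + p_m*18.406557 + p_d*42.731663] = 21.011252

Answer: Price = V(0,0) = 21.0113


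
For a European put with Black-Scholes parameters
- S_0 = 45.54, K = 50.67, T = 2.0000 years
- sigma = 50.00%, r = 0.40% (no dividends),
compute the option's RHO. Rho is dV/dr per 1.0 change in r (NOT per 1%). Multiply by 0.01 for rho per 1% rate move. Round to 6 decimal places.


d1 = 0.2139097590; d2 = -0.4931970222
phi(d1) = 0.3899186210; exp(-qT) = 1.0000000000; exp(-rT) = 0.9920319148
N(-d2) = 0.6890633091
Rho = -K*T*exp(-rT)*N(-d2) = -50.6700 * 2.0000 * 0.9920319148 * 0.6890633091 = -69.273267

Answer: Rho = -69.273267


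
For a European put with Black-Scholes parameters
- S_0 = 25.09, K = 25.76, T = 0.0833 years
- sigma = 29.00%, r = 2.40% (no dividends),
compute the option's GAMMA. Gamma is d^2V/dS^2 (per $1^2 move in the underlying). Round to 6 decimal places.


Answer: Gamma = 0.184167

Derivation:
d1 = -0.2491256150; d2 = -0.3328246592
phi(d1) = 0.3867525024; exp(-qT) = 1.0000000000; exp(-rT) = 0.9980027971
Gamma = exp(-qT) * phi(d1) / (S * sigma * sqrt(T)) = 1.0000000000 * 0.3867525024 / (25.0900 * 0.2900 * 0.2886173938) = 0.184167


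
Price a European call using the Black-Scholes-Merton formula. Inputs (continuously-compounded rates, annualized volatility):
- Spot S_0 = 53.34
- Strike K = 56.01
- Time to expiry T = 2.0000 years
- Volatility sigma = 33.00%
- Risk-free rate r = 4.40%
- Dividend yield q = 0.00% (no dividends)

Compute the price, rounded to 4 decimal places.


d1 = (ln(S/K) + (r - q + 0.5*sigma^2) * T) / (sigma * sqrt(T)) = 0.31724726
d2 = d1 - sigma * sqrt(T) = -0.14944322
exp(-rT) = 0.91576088; exp(-qT) = 1.00000000
C = S_0 * exp(-qT) * N(d1) - K * exp(-rT) * N(d2)
N(d1) = 0.62447200; N(d2) = 0.44060195
C = 53.3400 * 1.00000000 * 0.62447200 - 56.0100 * 0.91576088 * 0.44060195 = 10.7101

Answer: Price = 10.7101


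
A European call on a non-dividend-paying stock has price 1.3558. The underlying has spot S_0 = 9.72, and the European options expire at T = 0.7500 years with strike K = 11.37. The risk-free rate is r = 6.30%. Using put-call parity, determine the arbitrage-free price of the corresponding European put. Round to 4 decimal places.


Put-call parity: C - P = S_0 * exp(-qT) - K * exp(-rT).
S_0 * exp(-qT) = 9.7200 * 1.00000000 = 9.72000000
K * exp(-rT) = 11.3700 * 0.95384891 = 10.84526206
P = C - S*exp(-qT) + K*exp(-rT)
P = 1.3558 - 9.72000000 + 10.84526206 = 2.4811

Answer: Put price = 2.4811


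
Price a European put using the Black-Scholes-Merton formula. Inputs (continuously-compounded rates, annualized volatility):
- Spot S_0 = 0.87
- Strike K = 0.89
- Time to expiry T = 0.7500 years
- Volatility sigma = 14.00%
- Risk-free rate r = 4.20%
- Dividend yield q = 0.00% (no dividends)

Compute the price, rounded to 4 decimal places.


d1 = (ln(S/K) + (r - q + 0.5*sigma^2) * T) / (sigma * sqrt(T)) = 0.13296994
d2 = d1 - sigma * sqrt(T) = 0.01172639
exp(-rT) = 0.96899096; exp(-qT) = 1.00000000
P = K * exp(-rT) * N(-d2) - S_0 * exp(-qT) * N(-d1)
N(-d1) = 0.44710858; N(-d2) = 0.49532196
P = 0.8900 * 0.96899096 * 0.49532196 - 0.8700 * 1.00000000 * 0.44710858 = 0.0382

Answer: Price = 0.0382


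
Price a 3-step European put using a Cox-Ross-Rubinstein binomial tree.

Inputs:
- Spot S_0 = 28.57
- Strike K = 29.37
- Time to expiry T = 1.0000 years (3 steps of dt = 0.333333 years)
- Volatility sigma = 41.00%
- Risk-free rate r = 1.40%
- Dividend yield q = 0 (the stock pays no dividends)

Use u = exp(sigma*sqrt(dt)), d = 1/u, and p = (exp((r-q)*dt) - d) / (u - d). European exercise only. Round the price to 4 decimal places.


dt = T/N = 0.333333
u = exp(sigma*sqrt(dt)) = 1.267078; d = 1/u = 0.789217
p = (exp((r-q)*dt) - d) / (u - d) = 0.450885
Discount per step: exp(-r*dt) = 0.995344
Stock lattice S(k, i) with i counting down-moves:
  k=0: S(0,0) = 28.5700
  k=1: S(1,0) = 36.2004; S(1,1) = 22.5479
  k=2: S(2,0) = 45.8688; S(2,1) = 28.5700; S(2,2) = 17.7952
  k=3: S(3,0) = 58.1193; S(3,1) = 36.2004; S(3,2) = 22.5479; S(3,3) = 14.0443
Terminal payoffs V(N, i) = max(K - S_T, 0):
  V(3,0) = 0.000000; V(3,1) = 0.000000; V(3,2) = 6.822062; V(3,3) = 15.325703
Backward induction: V(k, i) = exp(-r*dt) * [p * V(k+1, i) + (1-p) * V(k+1, i+1)].
  V(2,0) = exp(-r*dt) * [p*0.000000 + (1-p)*0.000000] = 0.000000
  V(2,1) = exp(-r*dt) * [p*0.000000 + (1-p)*6.822062] = 3.728656
  V(2,2) = exp(-r*dt) * [p*6.822062 + (1-p)*15.325703] = 11.438037
  V(1,0) = exp(-r*dt) * [p*0.000000 + (1-p)*3.728656] = 2.037929
  V(1,1) = exp(-r*dt) * [p*3.728656 + (1-p)*11.438037] = 7.924924
  V(0,0) = exp(-r*dt) * [p*2.037929 + (1-p)*7.924924] = 5.246028

Answer: Price = V(0,0) = 5.2460


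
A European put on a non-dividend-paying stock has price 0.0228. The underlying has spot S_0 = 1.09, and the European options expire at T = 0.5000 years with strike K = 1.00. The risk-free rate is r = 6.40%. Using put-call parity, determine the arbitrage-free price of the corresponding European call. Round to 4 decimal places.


Put-call parity: C - P = S_0 * exp(-qT) - K * exp(-rT).
S_0 * exp(-qT) = 1.0900 * 1.00000000 = 1.09000000
K * exp(-rT) = 1.0000 * 0.96850658 = 0.96850658
C = P + S*exp(-qT) - K*exp(-rT)
C = 0.0228 + 1.09000000 - 0.96850658 = 0.1443

Answer: Call price = 0.1443


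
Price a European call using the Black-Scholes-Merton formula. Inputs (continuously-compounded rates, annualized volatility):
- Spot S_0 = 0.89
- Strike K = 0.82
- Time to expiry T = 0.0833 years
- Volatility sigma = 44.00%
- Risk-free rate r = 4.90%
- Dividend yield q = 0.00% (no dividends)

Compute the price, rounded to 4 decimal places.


d1 = (ln(S/K) + (r - q + 0.5*sigma^2) * T) / (sigma * sqrt(T)) = 0.74069642
d2 = d1 - sigma * sqrt(T) = 0.61370476
exp(-rT) = 0.99592662; exp(-qT) = 1.00000000
C = S_0 * exp(-qT) * N(d1) - K * exp(-rT) * N(d2)
N(d1) = 0.77056123; N(d2) = 0.73029478
C = 0.8900 * 1.00000000 * 0.77056123 - 0.8200 * 0.99592662 * 0.73029478 = 0.0894

Answer: Price = 0.0894


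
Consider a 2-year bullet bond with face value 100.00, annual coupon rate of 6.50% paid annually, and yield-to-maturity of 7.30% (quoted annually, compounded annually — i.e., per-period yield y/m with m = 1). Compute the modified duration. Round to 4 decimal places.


Answer: Modified duration = 1.8067

Derivation:
Coupon per period c = face * coupon_rate / m = 6.500000
Periods per year m = 1; per-period yield y/m = 0.073000
Number of cashflows N = 2
Cashflows (t years, CF_t, discount factor 1/(1+y/m)^(m*t), PV):
  t = 1.0000: CF_t = 6.500000, DF = 0.931966, PV = 6.057782
  t = 2.0000: CF_t = 106.500000, DF = 0.868561, PV = 92.501796
Price P = sum_t PV_t = 98.559578
First compute Macaulay numerator sum_t t * PV_t:
  t * PV_t at t = 1.0000: 6.057782
  t * PV_t at t = 2.0000: 185.003592
Macaulay duration D = 191.061373 / 98.559578 = 1.938537
Modified duration = D / (1 + y/m) = 1.938537 / (1 + 0.073000) = 1.806651


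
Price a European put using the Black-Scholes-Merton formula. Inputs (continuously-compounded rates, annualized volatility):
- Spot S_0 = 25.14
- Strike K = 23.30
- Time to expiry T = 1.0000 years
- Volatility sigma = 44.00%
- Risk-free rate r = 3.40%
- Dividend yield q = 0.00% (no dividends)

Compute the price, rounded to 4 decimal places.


Answer: Price = 2.9669

Derivation:
d1 = (ln(S/K) + (r - q + 0.5*sigma^2) * T) / (sigma * sqrt(T)) = 0.47001555
d2 = d1 - sigma * sqrt(T) = 0.03001555
exp(-rT) = 0.96657150; exp(-qT) = 1.00000000
P = K * exp(-rT) * N(-d2) - S_0 * exp(-qT) * N(-d1)
N(-d1) = 0.31917195; N(-d2) = 0.48802733
P = 23.3000 * 0.96657150 * 0.48802733 - 25.1400 * 1.00000000 * 0.31917195 = 2.9669


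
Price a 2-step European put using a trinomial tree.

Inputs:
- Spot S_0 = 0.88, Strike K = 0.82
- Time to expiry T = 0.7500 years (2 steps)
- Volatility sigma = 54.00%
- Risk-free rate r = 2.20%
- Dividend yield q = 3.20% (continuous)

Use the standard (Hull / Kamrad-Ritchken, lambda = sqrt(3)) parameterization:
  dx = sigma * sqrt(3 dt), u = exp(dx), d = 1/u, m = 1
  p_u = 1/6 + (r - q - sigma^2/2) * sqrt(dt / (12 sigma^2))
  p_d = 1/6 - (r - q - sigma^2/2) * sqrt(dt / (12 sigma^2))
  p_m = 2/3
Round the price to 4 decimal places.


Answer: Price = V(0,0) = 0.1176

Derivation:
dt = T/N = 0.375000; dx = sigma*sqrt(3*dt) = 0.572756
u = exp(dx) = 1.773148; d = 1/u = 0.563969
p_u = 0.115663, p_m = 0.666667, p_d = 0.217670
Discount per step: exp(-r*dt) = 0.991784
Stock lattice S(k, j) with j the centered position index:
  k=0: S(0,+0) = 0.8800
  k=1: S(1,-1) = 0.4963; S(1,+0) = 0.8800; S(1,+1) = 1.5604
  k=2: S(2,-2) = 0.2799; S(2,-1) = 0.4963; S(2,+0) = 0.8800; S(2,+1) = 1.5604; S(2,+2) = 2.7668
Terminal payoffs V(N, j) = max(K - S_T, 0):
  V(2,-2) = 0.540107; V(2,-1) = 0.323708; V(2,+0) = 0.000000; V(2,+1) = 0.000000; V(2,+2) = 0.000000
Backward induction: V(k, j) = exp(-r*dt) * [p_u * V(k+1, j+1) + p_m * V(k+1, j) + p_d * V(k+1, j-1)]
  V(1,-1) = exp(-r*dt) * [p_u*0.000000 + p_m*0.323708 + p_d*0.540107] = 0.330631
  V(1,+0) = exp(-r*dt) * [p_u*0.000000 + p_m*0.000000 + p_d*0.323708] = 0.069883
  V(1,+1) = exp(-r*dt) * [p_u*0.000000 + p_m*0.000000 + p_d*0.000000] = 0.000000
  V(0,+0) = exp(-r*dt) * [p_u*0.000000 + p_m*0.069883 + p_d*0.330631] = 0.117583
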